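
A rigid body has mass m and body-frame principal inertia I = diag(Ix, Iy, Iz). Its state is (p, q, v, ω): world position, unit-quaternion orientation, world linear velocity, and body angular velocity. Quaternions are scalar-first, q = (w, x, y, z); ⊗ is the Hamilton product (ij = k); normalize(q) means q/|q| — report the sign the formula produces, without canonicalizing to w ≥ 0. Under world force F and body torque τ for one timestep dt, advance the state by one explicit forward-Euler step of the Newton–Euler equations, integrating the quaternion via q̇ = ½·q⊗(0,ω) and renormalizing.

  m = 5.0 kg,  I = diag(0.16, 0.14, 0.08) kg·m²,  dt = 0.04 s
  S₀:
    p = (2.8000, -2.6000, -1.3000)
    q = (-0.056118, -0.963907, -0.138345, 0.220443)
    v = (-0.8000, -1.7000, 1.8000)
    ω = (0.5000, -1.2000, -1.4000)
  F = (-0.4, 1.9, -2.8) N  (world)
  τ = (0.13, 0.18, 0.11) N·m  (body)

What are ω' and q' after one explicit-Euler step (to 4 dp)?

(τ − ω×Iω)/I = (1.4425, 1.6857, 1.2250)
ω + α·dt = (0.5577, -1.1326, -1.3510)
2q̇ = q⊗(0,ω) = (0.6245597, 0.4301556, -1.1719067, 1.3044261)
q + ½dt·q⊗(0,ω), renormalized = (-0.0436, -0.9546, -0.1617, 0.2464)

ω' = (0.5577, -1.1326, -1.3510)
q' = (-0.0436, -0.9546, -0.1617, 0.2464)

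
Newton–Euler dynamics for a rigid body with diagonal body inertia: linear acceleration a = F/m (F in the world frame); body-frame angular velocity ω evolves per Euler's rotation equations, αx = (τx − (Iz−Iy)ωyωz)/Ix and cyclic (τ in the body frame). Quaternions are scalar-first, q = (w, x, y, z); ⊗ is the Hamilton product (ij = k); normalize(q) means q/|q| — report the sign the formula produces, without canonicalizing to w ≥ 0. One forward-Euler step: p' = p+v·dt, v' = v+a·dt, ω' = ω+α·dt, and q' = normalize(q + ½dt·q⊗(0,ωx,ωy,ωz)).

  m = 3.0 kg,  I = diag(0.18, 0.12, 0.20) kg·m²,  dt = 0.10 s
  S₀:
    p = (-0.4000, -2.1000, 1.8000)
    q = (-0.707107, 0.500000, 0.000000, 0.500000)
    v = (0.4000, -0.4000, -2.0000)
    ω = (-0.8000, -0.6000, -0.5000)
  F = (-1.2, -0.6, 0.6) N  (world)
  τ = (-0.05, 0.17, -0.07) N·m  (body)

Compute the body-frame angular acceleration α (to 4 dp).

α = (-0.4111, 1.4833, -0.2060)

precession coupling ω×(Iω) = (0.0240, -0.0080, -0.0288)
α = I⁻¹(τ − ω×Iω) = (-0.4111, 1.4833, -0.2060)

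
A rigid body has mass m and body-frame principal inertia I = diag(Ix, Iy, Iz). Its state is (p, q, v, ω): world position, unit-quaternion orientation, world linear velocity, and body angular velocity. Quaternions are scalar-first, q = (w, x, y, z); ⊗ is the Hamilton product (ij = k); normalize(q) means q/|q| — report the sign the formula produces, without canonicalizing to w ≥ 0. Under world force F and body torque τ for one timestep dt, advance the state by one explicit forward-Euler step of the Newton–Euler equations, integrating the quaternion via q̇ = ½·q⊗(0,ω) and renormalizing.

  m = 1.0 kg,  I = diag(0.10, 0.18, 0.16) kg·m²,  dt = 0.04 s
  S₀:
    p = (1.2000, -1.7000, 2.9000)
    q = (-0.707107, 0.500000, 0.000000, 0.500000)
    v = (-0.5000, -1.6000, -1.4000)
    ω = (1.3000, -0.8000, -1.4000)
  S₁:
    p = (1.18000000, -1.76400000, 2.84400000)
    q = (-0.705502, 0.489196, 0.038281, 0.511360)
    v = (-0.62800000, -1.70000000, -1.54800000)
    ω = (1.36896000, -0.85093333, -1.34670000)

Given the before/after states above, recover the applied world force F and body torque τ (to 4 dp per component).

Δω = ω₁−ω₀ = (0.06896000, -0.05093333, 0.05330000)
I·α + gyro = (0.1500, -0.1200, 0.1300)
velocity change Δv = (-0.12800000, -0.10000000, -0.14800000)
m·(v₁−v₀)/dt = (-3.2000, -2.5000, -3.7000)

F = (-3.2000, -2.5000, -3.7000)
τ = (0.1500, -0.1200, 0.1300)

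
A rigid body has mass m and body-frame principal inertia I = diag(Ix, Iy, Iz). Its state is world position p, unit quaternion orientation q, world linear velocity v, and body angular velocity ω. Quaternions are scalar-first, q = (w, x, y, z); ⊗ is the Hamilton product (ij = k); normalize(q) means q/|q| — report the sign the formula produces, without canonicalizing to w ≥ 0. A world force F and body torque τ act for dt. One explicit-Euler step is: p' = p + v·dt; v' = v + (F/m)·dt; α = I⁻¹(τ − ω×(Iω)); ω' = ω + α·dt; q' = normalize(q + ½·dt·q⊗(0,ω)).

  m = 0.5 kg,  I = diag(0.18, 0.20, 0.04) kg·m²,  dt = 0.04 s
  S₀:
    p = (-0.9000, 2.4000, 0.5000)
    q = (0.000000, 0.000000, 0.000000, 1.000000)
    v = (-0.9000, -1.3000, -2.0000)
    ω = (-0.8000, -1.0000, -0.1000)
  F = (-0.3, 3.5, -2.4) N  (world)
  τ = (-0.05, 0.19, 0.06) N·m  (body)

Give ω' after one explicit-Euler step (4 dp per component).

ω' = (-0.8076, -0.9642, -0.0560)

(τ − ω×Iω)/I = (-0.1889, 0.8940, 1.1000)
ω + α·dt = (-0.8076, -0.9642, -0.0560)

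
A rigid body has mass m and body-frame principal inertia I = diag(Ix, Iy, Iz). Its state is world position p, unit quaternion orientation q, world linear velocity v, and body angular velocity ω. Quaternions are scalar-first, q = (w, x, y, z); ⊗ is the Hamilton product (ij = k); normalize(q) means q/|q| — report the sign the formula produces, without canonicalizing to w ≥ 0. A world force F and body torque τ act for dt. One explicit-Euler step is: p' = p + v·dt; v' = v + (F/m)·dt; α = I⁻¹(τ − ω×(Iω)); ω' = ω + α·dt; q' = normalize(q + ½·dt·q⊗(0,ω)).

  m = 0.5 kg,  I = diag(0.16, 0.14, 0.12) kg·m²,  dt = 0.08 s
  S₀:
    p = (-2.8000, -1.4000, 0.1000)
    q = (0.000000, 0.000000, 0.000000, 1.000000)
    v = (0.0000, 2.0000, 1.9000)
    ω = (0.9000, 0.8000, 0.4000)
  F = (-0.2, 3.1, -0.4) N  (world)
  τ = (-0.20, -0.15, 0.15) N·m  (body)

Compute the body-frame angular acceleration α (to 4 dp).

precession coupling ω×(Iω) = (-0.0064, 0.0144, -0.0144)
(τ − ω×Iω)/I = (-1.2100, -1.1743, 1.3700)

α = (-1.2100, -1.1743, 1.3700)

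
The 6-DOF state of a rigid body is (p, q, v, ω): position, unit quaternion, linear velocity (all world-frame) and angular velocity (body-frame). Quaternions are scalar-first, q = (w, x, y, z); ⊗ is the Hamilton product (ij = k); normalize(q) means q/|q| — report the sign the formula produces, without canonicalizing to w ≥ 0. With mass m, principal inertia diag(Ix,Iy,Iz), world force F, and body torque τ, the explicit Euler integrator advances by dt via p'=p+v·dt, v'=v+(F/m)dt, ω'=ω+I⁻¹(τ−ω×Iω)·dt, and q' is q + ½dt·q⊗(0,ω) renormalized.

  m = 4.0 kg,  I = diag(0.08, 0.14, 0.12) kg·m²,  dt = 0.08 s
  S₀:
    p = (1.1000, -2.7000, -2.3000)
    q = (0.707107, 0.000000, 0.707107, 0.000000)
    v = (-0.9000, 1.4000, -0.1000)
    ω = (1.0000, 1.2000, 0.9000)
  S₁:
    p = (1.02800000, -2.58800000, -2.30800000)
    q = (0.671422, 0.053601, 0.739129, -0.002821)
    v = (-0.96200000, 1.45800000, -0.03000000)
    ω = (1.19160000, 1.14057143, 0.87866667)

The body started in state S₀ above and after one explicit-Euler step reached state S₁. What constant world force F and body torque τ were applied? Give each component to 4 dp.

F = (-3.1000, 2.9000, 3.5000)
τ = (0.1700, -0.1400, 0.0400)

velocity change Δv = (-0.06200000, 0.05800000, 0.07000000)
F = m·Δv/dt = (-3.1000, 2.9000, 3.5000)
ω₁ − ω₀ = (0.19160000, -0.05942857, -0.02133333)
applied torque τ = (0.1700, -0.1400, 0.0400)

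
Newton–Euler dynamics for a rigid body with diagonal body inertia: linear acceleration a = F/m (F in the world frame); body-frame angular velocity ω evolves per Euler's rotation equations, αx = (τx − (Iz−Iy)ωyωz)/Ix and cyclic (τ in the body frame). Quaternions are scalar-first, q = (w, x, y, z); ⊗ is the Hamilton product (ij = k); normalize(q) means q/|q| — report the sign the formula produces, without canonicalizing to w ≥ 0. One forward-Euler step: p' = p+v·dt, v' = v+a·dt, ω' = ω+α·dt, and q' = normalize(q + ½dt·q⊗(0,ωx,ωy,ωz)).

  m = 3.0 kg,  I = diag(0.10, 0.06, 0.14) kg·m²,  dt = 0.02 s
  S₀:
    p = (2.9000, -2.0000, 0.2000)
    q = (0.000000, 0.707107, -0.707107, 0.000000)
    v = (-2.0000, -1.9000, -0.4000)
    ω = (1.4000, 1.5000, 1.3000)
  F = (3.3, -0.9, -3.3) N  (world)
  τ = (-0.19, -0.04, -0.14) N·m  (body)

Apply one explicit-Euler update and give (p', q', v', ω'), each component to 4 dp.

p' = (2.8600, -2.0380, 0.1920)
q' = (0.0007, 0.6977, -0.7161, 0.0205)
v' = (-1.9780, -1.9060, -0.4220)
ω' = (1.3308, 1.5109, 1.2920)

α = I⁻¹(τ − ω×Iω) = (-3.4600, 0.5467, -0.4000)
ω' = ω + α·dt = (1.3308, 1.5109, 1.2920)
2q̇ = q⊗(0,ω) = (0.0707107, -0.9192391, -0.9192391, 2.0506103)
q' = normalize(q + ½dt·q⊗(0,ω)) = (0.0007, 0.6977, -0.7161, 0.0205)
p' = p + v·dt = (2.8600, -2.0380, 0.1920)
v' = v + a·dt = (-1.9780, -1.9060, -0.4220)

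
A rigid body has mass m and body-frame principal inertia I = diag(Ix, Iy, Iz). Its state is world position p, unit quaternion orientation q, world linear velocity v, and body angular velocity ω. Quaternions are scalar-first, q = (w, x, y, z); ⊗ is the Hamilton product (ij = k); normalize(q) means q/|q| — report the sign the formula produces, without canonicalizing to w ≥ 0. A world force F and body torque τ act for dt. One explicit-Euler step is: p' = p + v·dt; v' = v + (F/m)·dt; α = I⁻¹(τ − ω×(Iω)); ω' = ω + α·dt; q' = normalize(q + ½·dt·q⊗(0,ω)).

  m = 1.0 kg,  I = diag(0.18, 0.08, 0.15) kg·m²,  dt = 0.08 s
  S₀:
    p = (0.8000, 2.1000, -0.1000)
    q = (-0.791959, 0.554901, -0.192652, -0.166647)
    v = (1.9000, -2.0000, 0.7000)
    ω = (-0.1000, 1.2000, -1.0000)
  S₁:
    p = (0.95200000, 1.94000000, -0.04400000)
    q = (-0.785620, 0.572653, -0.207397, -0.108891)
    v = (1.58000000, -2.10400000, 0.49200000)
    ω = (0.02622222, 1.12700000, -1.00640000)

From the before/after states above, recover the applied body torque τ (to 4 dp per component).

τ = (0.2000, -0.0700, 0.0000)

rate change Δω = (0.12622222, -0.07300000, -0.00640000)
I·α + gyro = (0.2000, -0.0700, 0.0000)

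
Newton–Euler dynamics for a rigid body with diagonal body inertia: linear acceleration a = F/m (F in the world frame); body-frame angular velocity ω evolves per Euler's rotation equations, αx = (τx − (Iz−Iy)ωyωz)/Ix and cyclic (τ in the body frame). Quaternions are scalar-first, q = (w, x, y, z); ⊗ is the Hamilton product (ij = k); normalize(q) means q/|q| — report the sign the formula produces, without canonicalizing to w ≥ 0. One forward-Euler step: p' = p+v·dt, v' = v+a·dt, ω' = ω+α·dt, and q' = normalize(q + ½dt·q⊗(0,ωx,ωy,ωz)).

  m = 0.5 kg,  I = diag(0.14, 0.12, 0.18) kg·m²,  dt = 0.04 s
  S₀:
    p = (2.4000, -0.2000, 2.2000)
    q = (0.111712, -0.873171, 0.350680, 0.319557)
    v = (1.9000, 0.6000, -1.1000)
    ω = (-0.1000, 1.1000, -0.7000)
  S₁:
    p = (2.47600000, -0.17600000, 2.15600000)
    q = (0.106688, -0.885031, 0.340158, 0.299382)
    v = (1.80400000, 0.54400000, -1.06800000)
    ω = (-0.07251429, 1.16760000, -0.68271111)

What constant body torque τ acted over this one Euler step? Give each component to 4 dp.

τ = (0.0500, 0.2000, 0.0800)

Δω = ω₁−ω₀ = (0.02748571, 0.06760000, 0.01728889)
τ = I·(Δω/dt) + ω₀×(Iω₀) = (0.0500, 0.2000, 0.0800)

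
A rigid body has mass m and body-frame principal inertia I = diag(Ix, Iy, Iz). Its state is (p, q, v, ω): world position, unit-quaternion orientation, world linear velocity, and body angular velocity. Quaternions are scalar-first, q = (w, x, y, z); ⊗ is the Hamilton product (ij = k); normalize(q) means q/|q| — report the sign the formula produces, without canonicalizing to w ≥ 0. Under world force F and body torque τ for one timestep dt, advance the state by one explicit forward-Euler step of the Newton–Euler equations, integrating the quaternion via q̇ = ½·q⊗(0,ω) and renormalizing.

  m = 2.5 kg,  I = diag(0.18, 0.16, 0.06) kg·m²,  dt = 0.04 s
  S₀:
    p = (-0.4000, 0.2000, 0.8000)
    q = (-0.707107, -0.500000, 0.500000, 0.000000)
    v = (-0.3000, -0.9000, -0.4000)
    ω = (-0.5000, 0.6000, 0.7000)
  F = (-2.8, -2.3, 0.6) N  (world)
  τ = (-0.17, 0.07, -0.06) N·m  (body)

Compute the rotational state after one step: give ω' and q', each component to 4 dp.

α = I⁻¹(τ − ω×Iω) = (-0.7111, 0.7000, -1.1000)
new body rate ω' = (-0.5284, 0.6280, 0.6560)
2q̇ = q⊗(0,ω) = (-0.5500000, 0.7035535, -0.0742642, -0.5449749)
q + ½dt·q⊗(0,ω), renormalized = (-0.7179, -0.4858, 0.4984, -0.0109)

ω' = (-0.5284, 0.6280, 0.6560)
q' = (-0.7179, -0.4858, 0.4984, -0.0109)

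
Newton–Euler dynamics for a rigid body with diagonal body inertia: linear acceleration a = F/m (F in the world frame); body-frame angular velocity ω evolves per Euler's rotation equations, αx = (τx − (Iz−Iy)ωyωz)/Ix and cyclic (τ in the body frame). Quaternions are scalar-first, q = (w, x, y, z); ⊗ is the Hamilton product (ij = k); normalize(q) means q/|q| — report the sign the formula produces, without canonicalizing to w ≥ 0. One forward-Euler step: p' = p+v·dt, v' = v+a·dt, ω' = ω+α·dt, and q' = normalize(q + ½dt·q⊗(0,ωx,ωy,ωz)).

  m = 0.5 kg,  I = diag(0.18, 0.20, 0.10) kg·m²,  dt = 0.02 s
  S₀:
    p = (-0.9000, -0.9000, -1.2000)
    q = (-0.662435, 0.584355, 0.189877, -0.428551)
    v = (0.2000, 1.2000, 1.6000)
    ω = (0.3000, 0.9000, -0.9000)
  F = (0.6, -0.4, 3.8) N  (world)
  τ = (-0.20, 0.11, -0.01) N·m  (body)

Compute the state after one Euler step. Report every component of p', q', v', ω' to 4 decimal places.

p' = (-0.8960, -0.8760, -1.1680)
q' = (-0.6697, 0.5845, 0.1879, -0.4179)
v' = (0.2240, 1.1840, 1.7520)
ω' = (0.2688, 0.9132, -0.9031)

a = F/m = (1.2000, -0.8000, 7.6000)
p' = p + v·dt = (-0.8960, -0.8760, -1.1680)
v' = v + a·dt = (0.2240, 1.1840, 1.7520)
angular accel α = (-1.5611, 0.6580, -0.1540)
ω + α·dt = (0.2688, 0.9132, -0.9031)
2q̇ = q⊗(0,ω) = (-0.7318917, 0.0160761, -0.1988373, 1.0651479)
q' = normalize(q + ½dt·q⊗(0,ω)) = (-0.6697, 0.5845, 0.1879, -0.4179)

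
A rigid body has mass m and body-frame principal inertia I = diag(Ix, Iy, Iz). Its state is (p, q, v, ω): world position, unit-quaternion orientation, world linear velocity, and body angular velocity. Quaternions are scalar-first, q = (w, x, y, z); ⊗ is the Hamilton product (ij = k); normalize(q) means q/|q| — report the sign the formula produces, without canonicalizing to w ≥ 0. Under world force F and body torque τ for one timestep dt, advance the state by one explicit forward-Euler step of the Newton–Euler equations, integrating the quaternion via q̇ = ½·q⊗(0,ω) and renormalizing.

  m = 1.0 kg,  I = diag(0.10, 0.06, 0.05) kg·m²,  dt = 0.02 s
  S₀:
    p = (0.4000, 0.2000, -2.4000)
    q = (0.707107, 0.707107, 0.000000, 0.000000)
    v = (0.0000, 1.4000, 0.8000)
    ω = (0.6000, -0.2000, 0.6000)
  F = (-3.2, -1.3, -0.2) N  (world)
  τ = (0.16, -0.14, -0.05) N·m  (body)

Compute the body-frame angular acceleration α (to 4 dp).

α = (1.5880, -2.6333, -1.0960)

gyro term ω×Iω = (0.0012, 0.0180, 0.0048)
angular accel α = (1.5880, -2.6333, -1.0960)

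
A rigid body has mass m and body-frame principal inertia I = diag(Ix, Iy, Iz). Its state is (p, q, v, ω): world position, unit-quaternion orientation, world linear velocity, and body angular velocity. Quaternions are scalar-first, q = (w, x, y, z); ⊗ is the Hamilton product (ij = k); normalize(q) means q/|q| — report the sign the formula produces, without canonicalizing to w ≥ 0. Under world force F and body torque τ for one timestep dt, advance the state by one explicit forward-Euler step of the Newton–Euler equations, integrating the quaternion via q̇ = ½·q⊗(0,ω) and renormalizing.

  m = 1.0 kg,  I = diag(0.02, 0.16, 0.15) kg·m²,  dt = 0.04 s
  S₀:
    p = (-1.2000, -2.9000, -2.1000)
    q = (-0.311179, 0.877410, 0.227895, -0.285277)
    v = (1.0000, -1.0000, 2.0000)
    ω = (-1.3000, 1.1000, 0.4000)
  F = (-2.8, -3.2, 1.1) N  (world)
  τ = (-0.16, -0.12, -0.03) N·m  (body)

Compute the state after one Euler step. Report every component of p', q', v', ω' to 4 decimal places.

p + v·dt = (-1.1600, -2.9400, -2.0200)
v' = v + a·dt = (0.8880, -1.1280, 2.0440)
gyro term ω×Iω = (-0.0044, 0.0676, -0.2002)
angular accel α = (-7.7800, -1.1725, 1.1347)
ω' = ω + α·dt = (-1.6112, 1.0531, 0.4454)
2q̇ = q⊗(0,ω) = (1.0040593, 0.8094954, -0.3224008, 1.1369429)
updated quaternion q' = (-0.2909, 0.8931, 0.2213, -0.2624)

p' = (-1.1600, -2.9400, -2.0200)
q' = (-0.2909, 0.8931, 0.2213, -0.2624)
v' = (0.8880, -1.1280, 2.0440)
ω' = (-1.6112, 1.0531, 0.4454)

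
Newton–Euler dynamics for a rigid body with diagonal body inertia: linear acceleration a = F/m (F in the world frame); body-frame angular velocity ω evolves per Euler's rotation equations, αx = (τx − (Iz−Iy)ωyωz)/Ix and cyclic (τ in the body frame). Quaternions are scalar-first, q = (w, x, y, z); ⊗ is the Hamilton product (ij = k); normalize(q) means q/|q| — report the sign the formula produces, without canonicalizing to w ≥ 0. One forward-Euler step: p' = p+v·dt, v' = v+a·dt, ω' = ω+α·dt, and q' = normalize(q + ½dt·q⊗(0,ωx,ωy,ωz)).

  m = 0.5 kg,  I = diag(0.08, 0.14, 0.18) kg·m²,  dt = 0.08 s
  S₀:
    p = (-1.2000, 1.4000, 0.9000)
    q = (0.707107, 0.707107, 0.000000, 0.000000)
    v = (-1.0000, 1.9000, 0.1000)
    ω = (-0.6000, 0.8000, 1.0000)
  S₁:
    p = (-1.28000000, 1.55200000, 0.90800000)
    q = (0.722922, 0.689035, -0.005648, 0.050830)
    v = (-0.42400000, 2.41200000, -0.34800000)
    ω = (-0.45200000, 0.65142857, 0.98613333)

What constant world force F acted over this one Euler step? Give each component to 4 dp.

v₁ − v₀ = (0.57600000, 0.51200000, -0.44800000)
F = m·Δv/dt = (3.6000, 3.2000, -2.8000)

F = (3.6000, 3.2000, -2.8000)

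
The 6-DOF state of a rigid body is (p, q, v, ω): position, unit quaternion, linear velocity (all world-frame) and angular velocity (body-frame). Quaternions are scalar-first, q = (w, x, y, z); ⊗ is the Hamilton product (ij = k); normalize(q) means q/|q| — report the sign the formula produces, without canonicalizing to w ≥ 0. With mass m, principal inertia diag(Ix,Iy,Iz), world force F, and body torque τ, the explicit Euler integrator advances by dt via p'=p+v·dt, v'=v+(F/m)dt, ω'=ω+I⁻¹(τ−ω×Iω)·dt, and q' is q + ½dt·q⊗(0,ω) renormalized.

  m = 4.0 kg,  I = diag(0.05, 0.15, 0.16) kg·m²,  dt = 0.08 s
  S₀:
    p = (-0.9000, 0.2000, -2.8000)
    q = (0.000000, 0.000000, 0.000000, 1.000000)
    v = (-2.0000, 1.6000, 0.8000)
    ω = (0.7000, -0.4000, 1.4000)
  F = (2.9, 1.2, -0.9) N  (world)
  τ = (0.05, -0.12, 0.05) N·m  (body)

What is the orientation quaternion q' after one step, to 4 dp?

q' = (-0.0559, 0.0160, 0.0279, 0.9979)

Hamilton product q⊗(0,ω) = (-1.4000000, 0.4000000, 0.7000000, 0.0000000)
updated quaternion q' = (-0.0559, 0.0160, 0.0279, 0.9979)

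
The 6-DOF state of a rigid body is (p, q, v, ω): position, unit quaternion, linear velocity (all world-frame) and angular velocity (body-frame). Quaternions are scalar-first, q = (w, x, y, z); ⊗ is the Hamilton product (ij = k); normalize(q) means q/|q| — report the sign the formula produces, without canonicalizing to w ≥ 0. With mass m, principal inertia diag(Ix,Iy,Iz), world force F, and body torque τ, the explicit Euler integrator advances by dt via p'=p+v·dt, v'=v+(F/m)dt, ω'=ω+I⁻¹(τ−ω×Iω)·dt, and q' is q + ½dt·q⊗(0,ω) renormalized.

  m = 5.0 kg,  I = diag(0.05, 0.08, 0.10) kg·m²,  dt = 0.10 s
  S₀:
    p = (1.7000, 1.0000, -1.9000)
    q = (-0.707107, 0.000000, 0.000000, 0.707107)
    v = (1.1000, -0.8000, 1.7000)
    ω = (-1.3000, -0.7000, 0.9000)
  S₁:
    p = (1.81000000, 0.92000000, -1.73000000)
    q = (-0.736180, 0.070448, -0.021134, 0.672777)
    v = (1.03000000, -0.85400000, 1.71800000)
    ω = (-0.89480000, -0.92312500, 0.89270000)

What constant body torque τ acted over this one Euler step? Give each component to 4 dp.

τ = (0.1900, -0.1200, 0.0200)

Δω = ω₁−ω₀ = (0.40520000, -0.22312500, -0.00730000)
applied torque τ = (0.1900, -0.1200, 0.0200)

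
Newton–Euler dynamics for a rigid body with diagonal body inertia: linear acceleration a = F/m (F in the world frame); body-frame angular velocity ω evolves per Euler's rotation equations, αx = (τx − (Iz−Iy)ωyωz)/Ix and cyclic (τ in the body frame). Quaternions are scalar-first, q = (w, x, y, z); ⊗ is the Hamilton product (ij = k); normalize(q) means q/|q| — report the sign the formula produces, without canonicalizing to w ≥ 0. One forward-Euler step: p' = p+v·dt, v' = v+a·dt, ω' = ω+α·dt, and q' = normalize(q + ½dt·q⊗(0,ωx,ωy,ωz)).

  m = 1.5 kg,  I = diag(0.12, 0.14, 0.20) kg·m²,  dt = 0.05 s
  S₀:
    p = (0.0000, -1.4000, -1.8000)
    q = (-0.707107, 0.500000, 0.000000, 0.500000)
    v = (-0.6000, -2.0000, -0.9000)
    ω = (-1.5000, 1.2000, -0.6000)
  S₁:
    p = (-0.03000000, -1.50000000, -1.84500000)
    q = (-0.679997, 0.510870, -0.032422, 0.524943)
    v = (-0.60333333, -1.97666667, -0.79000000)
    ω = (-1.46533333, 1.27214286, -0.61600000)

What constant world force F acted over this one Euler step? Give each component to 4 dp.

F = (-0.1000, 0.7000, 3.3000)

Δv = v₁−v₀ = (-0.00333333, 0.02333333, 0.11000000)
m·(v₁−v₀)/dt = (-0.1000, 0.7000, 3.3000)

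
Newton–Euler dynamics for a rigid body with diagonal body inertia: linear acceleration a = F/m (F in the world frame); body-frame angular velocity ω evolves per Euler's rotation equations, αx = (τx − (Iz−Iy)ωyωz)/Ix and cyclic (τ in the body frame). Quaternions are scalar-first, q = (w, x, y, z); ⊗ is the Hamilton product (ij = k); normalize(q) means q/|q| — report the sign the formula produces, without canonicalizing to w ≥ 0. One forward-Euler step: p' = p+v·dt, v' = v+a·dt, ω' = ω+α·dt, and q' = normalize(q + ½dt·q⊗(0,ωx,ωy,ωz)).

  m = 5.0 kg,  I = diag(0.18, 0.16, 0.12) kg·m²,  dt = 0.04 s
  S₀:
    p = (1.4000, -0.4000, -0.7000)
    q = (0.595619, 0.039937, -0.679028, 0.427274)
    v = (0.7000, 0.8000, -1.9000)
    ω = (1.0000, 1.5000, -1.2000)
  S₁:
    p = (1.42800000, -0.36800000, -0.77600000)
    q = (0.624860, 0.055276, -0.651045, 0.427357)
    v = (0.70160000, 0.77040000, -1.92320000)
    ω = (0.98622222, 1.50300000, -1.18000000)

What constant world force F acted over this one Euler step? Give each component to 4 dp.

v₁ − v₀ = (0.00160000, -0.02960000, -0.02320000)
m·(v₁−v₀)/dt = (0.2000, -3.7000, -2.9000)

F = (0.2000, -3.7000, -2.9000)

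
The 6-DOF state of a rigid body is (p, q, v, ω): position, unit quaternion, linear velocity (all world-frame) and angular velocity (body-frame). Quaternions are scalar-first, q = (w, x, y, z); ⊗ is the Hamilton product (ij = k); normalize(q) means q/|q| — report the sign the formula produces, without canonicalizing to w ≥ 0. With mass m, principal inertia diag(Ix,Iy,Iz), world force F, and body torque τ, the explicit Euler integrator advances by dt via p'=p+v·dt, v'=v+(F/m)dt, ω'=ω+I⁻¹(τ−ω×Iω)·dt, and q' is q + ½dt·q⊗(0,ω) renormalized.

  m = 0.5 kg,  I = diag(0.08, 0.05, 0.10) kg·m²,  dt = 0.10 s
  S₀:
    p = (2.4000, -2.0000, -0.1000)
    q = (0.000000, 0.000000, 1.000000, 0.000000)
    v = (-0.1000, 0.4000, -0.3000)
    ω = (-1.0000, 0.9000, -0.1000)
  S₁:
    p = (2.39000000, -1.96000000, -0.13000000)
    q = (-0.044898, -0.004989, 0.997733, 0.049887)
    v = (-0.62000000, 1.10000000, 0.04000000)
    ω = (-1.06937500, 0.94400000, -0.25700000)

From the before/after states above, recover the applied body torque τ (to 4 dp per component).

τ = (-0.0600, 0.0200, -0.1300)

rate change Δω = (-0.06937500, 0.04400000, -0.15700000)
precession coupling = (-0.0045, -0.0020, 0.0270)
applied torque τ = (-0.0600, 0.0200, -0.1300)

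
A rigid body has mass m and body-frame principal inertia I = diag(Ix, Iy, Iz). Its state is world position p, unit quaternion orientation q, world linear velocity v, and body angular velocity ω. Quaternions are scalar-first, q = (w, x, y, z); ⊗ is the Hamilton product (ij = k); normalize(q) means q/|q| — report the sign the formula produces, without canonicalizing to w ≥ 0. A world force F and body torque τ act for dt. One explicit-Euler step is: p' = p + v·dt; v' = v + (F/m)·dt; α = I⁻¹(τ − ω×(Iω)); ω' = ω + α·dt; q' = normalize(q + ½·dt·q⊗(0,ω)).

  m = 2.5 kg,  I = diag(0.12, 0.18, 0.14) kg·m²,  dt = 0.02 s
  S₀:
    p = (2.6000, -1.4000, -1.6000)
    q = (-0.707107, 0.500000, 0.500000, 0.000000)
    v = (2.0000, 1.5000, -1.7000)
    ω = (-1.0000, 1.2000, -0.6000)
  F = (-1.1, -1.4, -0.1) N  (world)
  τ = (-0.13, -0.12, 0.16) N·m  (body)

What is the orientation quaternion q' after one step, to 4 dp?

Hamilton product q⊗(0,ω) = (-0.1000000, 0.4071070, -0.5485284, 1.5242642)
q + ½dt·q⊗(0,ω), renormalized = (-0.7080, 0.5040, 0.4944, 0.0152)

q' = (-0.7080, 0.5040, 0.4944, 0.0152)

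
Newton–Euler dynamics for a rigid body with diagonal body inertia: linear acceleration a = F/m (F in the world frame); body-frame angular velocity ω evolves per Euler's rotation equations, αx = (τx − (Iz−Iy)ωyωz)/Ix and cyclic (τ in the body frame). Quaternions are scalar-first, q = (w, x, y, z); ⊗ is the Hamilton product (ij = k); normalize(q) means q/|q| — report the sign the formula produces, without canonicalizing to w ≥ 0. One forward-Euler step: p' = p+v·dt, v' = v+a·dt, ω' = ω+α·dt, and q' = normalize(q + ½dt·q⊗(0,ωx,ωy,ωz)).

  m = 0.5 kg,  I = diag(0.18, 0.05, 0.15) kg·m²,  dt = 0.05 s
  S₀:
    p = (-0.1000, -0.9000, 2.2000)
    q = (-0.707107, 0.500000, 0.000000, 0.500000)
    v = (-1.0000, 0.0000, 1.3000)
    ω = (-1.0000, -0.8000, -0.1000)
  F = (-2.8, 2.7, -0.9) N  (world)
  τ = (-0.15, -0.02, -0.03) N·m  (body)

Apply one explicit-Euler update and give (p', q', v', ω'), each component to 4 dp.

precession coupling ω×(Iω) = (0.0080, 0.0030, -0.1040)
α = I⁻¹(τ − ω×Iω) = (-0.8778, -0.4600, 0.4933)
ω + α·dt = (-1.0439, -0.8230, -0.0753)
q⊗(0,ω) = (0.5500000, 1.1071070, 0.1156856, -0.3292893)
q + ½dt·q⊗(0,ω), renormalized = (-0.6930, 0.5274, 0.0029, 0.4915)
p + v·dt = (-0.1500, -0.9000, 2.2650)
v' = v + a·dt = (-1.2800, 0.2700, 1.2100)

p' = (-0.1500, -0.9000, 2.2650)
q' = (-0.6930, 0.5274, 0.0029, 0.4915)
v' = (-1.2800, 0.2700, 1.2100)
ω' = (-1.0439, -0.8230, -0.0753)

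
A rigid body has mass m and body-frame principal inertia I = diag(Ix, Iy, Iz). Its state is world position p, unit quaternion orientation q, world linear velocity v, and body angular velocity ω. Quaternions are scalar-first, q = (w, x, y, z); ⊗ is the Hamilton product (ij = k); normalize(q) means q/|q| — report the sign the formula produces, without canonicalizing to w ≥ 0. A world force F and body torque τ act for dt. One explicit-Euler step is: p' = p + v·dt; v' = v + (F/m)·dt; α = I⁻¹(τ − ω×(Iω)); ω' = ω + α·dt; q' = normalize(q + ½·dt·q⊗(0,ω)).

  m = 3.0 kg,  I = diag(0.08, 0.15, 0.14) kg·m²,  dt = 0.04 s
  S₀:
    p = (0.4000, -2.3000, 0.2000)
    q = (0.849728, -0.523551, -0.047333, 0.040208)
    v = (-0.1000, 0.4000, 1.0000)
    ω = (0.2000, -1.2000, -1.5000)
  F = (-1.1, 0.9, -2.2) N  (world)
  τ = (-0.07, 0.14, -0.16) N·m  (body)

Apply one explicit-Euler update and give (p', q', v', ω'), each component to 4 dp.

p' = p + v·dt = (0.3960, -2.2840, 0.2400)
v' = v + a·dt = (-0.1147, 0.4120, 0.9707)
(τ − ω×Iω)/I = (-0.6500, 0.8133, -1.0229)
new body rate ω' = (0.1740, -1.1675, -1.5409)
2q̇ = q⊗(0,ω) = (0.1082226, 0.2891947, -1.7969585, -0.6368642)
q' = normalize(q + ½dt·q⊗(0,ω)) = (0.8513, -0.5174, -0.0832, 0.0275)

p' = (0.3960, -2.2840, 0.2400)
q' = (0.8513, -0.5174, -0.0832, 0.0275)
v' = (-0.1147, 0.4120, 0.9707)
ω' = (0.1740, -1.1675, -1.5409)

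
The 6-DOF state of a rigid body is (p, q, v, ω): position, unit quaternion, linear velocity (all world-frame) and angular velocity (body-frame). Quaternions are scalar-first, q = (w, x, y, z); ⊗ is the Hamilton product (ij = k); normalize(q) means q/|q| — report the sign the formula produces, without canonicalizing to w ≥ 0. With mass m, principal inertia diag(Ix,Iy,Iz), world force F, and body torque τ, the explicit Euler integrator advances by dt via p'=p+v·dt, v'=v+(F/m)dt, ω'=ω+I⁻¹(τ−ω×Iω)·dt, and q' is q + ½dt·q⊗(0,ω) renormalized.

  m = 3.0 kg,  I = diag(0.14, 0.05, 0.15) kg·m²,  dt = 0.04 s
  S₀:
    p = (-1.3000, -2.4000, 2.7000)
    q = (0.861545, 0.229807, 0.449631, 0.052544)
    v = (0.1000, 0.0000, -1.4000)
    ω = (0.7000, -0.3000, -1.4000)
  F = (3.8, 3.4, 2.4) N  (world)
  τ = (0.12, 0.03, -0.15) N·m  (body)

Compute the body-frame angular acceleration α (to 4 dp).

ω×(Iω) gyroscopic = (0.0420, 0.0098, 0.0189)
angular accel α = (0.5571, 0.4040, -1.1260)

α = (0.5571, 0.4040, -1.1260)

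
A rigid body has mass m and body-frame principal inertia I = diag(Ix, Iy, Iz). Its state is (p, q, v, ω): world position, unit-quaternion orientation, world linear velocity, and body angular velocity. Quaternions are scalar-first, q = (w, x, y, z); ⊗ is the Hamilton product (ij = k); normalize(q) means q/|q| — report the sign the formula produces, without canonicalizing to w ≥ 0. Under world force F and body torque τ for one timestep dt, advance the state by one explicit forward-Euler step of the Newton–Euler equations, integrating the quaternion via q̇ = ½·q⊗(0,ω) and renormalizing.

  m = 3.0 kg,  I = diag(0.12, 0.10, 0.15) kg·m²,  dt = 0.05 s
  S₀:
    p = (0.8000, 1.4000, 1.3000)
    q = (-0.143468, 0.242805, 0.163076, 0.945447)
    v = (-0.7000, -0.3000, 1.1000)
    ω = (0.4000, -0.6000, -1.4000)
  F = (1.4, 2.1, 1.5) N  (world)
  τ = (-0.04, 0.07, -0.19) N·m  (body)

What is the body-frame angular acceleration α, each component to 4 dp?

gyro term ω×Iω = (0.0420, 0.0168, 0.0048)
α = I⁻¹(τ − ω×Iω) = (-0.6833, 0.5320, -1.2987)

α = (-0.6833, 0.5320, -1.2987)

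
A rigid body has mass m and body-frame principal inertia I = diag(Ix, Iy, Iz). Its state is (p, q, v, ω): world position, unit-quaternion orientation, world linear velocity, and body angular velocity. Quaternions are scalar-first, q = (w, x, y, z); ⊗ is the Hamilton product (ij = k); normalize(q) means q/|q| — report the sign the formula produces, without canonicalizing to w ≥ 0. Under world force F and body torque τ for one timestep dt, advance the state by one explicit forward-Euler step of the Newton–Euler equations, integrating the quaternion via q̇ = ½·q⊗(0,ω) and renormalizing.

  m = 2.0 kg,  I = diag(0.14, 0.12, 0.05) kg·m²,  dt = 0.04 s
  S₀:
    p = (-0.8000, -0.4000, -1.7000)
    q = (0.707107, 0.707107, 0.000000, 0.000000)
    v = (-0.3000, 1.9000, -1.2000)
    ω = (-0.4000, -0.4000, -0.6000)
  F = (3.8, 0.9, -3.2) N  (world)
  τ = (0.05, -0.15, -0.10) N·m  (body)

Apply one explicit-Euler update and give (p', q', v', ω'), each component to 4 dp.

p' = (-0.8120, -0.3240, -1.7480)
q' = (0.7127, 0.7014, 0.0028, -0.0141)
v' = (-0.2240, 1.9180, -1.2640)
ω' = (-0.3809, -0.4572, -0.6774)

linear accel F/m = (1.9000, 0.4500, -1.6000)
p' = p + v·dt = (-0.8120, -0.3240, -1.7480)
v' = v + a·dt = (-0.2240, 1.9180, -1.2640)
gyro term ω×Iω = (-0.0168, 0.0216, -0.0032)
α = I⁻¹(τ − ω×Iω) = (0.4771, -1.4300, -1.9360)
new body rate ω' = (-0.3809, -0.4572, -0.6774)
q⊗(0,ω) = (0.2828428, -0.2828428, 0.1414214, -0.7071070)
q + ½dt·q⊗(0,ω), renormalized = (0.7127, 0.7014, 0.0028, -0.0141)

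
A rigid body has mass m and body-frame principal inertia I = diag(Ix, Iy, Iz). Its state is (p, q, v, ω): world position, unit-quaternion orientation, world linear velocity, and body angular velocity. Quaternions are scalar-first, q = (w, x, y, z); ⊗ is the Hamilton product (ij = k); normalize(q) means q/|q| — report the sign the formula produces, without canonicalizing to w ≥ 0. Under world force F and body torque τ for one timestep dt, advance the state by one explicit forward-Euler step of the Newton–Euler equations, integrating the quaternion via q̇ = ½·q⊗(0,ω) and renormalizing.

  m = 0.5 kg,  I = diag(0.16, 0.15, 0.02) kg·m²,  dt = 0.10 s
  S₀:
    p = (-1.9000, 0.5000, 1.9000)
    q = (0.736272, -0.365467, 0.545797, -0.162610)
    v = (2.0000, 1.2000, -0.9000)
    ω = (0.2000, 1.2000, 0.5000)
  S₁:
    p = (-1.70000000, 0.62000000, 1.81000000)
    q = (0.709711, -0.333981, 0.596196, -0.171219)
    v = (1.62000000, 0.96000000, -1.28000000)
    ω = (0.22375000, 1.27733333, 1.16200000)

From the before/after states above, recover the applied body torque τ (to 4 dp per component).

τ = (-0.0400, 0.1300, 0.1300)

rate change Δω = (0.02375000, 0.07733333, 0.66200000)
precession coupling = (-0.0780, 0.0140, -0.0024)
I·α + gyro = (-0.0400, 0.1300, 0.1300)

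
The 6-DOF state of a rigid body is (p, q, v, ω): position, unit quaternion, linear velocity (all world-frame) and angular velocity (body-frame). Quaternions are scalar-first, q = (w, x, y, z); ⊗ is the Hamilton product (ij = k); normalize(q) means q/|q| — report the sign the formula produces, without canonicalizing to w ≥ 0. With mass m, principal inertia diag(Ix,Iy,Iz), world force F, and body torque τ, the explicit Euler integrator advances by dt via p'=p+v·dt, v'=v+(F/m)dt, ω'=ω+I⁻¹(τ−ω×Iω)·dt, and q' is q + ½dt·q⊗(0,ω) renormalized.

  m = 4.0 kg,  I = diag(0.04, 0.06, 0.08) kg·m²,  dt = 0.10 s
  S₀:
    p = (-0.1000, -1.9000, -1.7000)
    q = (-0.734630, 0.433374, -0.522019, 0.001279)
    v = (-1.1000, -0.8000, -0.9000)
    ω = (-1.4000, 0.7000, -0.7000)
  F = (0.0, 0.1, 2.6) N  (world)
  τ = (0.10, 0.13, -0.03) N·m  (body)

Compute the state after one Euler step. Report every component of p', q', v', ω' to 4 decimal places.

p' = (-0.2100, -1.9800, -1.7900)
q' = (-0.6835, 0.5012, -0.5307, 0.0056)
v' = (-1.1000, -0.7975, -0.8350)
ω' = (-1.1255, 0.9820, -0.7130)

α = I⁻¹(τ − ω×Iω) = (2.7450, 2.8200, -0.1300)
new body rate ω' = (-1.1255, 0.9820, -0.7130)
2q̇ = q⊗(0,ω) = (0.9730322, 1.3930000, -0.2126698, 0.0867762)
q + ½dt·q⊗(0,ω), renormalized = (-0.6835, 0.5012, -0.5307, 0.0056)
p + v·dt = (-0.2100, -1.9800, -1.7900)
v + (F/m)dt = (-1.1000, -0.7975, -0.8350)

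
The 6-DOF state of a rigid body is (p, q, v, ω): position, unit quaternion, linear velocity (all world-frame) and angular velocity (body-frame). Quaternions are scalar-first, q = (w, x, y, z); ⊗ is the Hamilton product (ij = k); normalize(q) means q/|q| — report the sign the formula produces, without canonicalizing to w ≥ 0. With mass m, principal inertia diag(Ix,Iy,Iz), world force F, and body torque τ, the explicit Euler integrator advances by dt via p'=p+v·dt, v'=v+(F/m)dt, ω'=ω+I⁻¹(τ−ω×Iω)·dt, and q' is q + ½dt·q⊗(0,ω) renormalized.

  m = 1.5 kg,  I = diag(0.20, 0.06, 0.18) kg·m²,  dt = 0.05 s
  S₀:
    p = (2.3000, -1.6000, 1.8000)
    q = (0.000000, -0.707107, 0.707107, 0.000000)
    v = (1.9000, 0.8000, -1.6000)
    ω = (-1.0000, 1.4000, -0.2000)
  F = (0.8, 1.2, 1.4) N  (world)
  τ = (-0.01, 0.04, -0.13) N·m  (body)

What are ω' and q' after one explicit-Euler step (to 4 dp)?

precession coupling ω×(Iω) = (-0.0336, 0.0040, 0.1960)
α = I⁻¹(τ − ω×Iω) = (0.1180, 0.6000, -1.8111)
new body rate ω' = (-0.9941, 1.4300, -0.2906)
Hamilton product q⊗(0,ω) = (-1.6970568, -0.1414214, -0.1414214, -0.2828428)
q' = normalize(q + ½dt·q⊗(0,ω)) = (-0.0424, -0.7100, 0.7029, -0.0071)

ω' = (-0.9941, 1.4300, -0.2906)
q' = (-0.0424, -0.7100, 0.7029, -0.0071)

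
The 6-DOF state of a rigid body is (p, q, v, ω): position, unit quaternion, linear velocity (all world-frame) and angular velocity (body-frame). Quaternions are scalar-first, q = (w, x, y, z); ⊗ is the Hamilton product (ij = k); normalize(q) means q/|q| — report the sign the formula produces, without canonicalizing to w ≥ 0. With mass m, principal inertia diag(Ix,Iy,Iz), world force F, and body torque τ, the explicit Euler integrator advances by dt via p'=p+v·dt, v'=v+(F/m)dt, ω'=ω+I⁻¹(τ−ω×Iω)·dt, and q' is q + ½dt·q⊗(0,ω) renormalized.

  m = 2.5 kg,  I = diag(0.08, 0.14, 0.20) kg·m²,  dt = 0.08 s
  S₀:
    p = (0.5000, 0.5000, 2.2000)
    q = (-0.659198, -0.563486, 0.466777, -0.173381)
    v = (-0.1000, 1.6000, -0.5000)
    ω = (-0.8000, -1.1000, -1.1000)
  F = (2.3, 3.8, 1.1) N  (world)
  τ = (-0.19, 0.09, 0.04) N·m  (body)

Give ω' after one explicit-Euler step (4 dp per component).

precession coupling ω×(Iω) = (0.0726, -0.1056, 0.0528)
α = I⁻¹(τ − ω×Iω) = (-3.2825, 1.3971, -0.0640)
new body rate ω' = (-1.0626, -0.9882, -1.1051)

ω' = (-1.0626, -0.9882, -1.1051)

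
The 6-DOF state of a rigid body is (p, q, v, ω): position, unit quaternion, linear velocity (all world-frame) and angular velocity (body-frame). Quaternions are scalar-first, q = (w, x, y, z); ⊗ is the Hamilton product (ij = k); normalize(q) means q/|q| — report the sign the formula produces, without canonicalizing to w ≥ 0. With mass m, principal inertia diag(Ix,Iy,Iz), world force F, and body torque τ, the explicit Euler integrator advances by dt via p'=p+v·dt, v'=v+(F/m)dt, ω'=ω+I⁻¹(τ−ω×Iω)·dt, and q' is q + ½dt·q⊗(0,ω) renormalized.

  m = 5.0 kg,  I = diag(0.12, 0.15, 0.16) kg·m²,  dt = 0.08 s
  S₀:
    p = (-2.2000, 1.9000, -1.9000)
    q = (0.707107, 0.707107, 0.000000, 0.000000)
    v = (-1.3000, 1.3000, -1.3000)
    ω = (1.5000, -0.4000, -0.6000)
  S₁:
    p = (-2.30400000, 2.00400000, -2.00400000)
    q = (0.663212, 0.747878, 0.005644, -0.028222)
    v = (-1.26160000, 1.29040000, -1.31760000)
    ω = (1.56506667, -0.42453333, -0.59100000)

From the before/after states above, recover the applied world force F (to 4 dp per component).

F = (2.4000, -0.6000, -1.1000)

Δv = v₁−v₀ = (0.03840000, -0.00960000, -0.01760000)
F = m·Δv/dt = (2.4000, -0.6000, -1.1000)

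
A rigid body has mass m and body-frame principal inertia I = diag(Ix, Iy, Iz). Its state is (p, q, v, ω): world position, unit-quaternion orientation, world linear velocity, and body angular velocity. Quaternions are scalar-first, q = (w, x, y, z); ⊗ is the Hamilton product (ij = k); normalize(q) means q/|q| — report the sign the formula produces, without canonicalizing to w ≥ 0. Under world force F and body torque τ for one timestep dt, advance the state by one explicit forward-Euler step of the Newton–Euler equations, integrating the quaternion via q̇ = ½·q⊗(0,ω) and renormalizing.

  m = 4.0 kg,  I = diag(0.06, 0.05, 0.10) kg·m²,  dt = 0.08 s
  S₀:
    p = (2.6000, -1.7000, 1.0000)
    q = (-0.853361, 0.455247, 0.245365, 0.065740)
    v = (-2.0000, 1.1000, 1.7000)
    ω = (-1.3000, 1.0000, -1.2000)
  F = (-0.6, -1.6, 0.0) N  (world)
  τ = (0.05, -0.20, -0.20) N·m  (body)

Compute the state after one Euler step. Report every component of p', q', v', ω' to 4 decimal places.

angular accel α = (1.8333, -2.7520, -2.1300)
ω' = ω + α·dt = (-1.1533, 0.7798, -1.3704)
2q̇ = q⊗(0,ω) = (0.4253441, 0.7491913, -0.3925266, 1.7982547)
updated quaternion q' = (-0.8336, 0.4836, 0.2289, 0.1372)
p' = p + v·dt = (2.4400, -1.6120, 1.1360)
v + (F/m)dt = (-2.0120, 1.0680, 1.7000)

p' = (2.4400, -1.6120, 1.1360)
q' = (-0.8336, 0.4836, 0.2289, 0.1372)
v' = (-2.0120, 1.0680, 1.7000)
ω' = (-1.1533, 0.7798, -1.3704)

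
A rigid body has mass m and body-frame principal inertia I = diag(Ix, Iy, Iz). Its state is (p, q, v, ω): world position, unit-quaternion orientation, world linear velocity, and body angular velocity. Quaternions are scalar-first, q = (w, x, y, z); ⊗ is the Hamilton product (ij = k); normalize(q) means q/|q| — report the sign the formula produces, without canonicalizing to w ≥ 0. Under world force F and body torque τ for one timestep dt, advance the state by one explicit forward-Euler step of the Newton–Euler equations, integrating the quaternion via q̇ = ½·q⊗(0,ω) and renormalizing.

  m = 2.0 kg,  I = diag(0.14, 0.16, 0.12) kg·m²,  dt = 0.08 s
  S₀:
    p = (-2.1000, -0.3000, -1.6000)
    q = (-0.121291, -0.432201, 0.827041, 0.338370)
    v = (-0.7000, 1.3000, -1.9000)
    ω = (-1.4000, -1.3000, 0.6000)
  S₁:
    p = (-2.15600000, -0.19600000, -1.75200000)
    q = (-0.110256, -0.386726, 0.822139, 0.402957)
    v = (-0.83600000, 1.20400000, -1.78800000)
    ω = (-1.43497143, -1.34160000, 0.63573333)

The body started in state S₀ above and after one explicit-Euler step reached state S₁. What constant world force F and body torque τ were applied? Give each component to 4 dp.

F = (-3.4000, -2.4000, 2.8000)
τ = (-0.0300, -0.1000, 0.0900)

velocity change Δv = (-0.13600000, -0.09600000, 0.11200000)
F = m·Δv/dt = (-3.4000, -2.4000, 2.8000)
Δω = ω₁−ω₀ = (-0.03497143, -0.04160000, 0.03573333)
gyro term ω₀×Iω₀ = (0.0312, -0.0168, 0.0364)
τ = I·(Δω/dt) + ω₀×(Iω₀) = (-0.0300, -0.1000, 0.0900)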